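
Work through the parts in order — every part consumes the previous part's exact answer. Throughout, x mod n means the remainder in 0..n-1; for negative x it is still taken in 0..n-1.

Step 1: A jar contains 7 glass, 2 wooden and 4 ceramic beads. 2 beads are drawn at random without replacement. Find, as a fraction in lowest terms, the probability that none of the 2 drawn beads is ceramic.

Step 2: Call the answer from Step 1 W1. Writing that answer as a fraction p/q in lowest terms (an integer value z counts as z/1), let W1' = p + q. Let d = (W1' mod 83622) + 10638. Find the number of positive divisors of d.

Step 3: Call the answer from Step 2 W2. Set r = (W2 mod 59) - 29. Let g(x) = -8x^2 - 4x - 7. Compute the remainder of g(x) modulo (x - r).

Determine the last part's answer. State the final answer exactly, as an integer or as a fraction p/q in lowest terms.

Step 1: total draws C(13,2) = 78; favorable C(9,2) = 36; P = 6/13; answer 6/13
Step 2: W1 = 6/13; threaded value p + q = 19; d = 10657; 10657 is prime, so its only divisors are 1 and 10657; count = 2; answer 2
Step 3: W2 = 2; r = -27; remainder = value at the root: -8*(-27)^2 - 4*(-27)^1 - 7 = (-5832) + (108) + (-7) = -5731; answer -5731

-5731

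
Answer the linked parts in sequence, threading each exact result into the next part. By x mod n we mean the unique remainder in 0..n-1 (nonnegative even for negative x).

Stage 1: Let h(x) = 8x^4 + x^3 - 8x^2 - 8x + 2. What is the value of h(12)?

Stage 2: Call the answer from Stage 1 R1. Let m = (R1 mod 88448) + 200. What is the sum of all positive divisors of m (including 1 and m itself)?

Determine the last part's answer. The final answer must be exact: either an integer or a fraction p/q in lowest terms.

Stage 1: 8*(12)^4 + 1*(12)^3 - 8*(12)^2 - 8*(12)^1 + 2 = (165888) + (1728) + (-1152) + (-96) + (2) = 166370; answer 166370
Stage 2: R1 = 166370; m = 78122; 78122 = 2 * 11 * 53 * 67; sigma = (1 + 2) * (1 + 11) * (1 + 53) * (1 + 67) = 3 * 12 * 54 * 68 = 132192; answer 132192

132192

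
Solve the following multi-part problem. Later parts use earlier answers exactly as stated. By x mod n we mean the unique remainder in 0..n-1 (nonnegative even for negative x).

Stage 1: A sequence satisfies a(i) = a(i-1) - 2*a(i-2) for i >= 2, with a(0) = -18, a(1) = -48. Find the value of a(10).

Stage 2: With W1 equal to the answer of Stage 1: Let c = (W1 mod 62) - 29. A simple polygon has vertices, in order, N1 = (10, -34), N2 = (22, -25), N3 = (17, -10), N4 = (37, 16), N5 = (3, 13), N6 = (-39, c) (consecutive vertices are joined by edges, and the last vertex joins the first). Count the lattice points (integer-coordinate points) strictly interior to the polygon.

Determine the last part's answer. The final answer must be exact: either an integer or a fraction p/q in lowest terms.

1761

Stage 1: a(2) = 1*(-48) - 2*(-18) = -12; iterating: a(2)=-12, a(3)=84, a(4)=108, a(5)=-60, a(6)=-276, a(7)=-156, a(8)=396, a(9)=708, a(10)=-84; answer -84
Stage 2: W1 = -84; c = 11; cross terms: (10*-25 - 22*-34)=498, (22*-10 - 17*-25)=205, (17*16 - 37*-10)=642, (37*13 - 3*16)=433, (3*11 - -39*13)=540, (-39*-34 - 10*11)=1216; twice the area = |3534| = 3534; area = 1767; boundary points = 3 + 5 + 2 + 1 + 2 + 1 = 14; strictly interior points = area - boundary/2 + 1 = 1761; answer 1761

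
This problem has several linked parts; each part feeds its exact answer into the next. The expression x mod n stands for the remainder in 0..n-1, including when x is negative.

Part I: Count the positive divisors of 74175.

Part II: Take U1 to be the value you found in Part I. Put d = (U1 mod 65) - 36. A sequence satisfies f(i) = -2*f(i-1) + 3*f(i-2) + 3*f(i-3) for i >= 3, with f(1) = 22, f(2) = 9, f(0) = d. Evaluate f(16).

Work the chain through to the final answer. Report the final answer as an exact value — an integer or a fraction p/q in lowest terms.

6854577

Part I: 74175 = 3 * 5^2 * 23 * 43; number of divisors = (1+1) * (2+1) * (1+1) * (1+1) = 24; answer 24
Part II: U1 = 24; d = -12; f(3) = -2*(9) + 3*(22) + 3*(-12) = 12; iterating: f(3)=12, f(4)=69, f(5)=-75, f(6)=393, f(7)=-804, f(8)=2562, f(9)=-6357, f(10)=17988, f(11)=-47361, f(12)=129615, f(13)=-347349, f(14)=941460, f(15)=-2536122, f(16)=6854577; answer 6854577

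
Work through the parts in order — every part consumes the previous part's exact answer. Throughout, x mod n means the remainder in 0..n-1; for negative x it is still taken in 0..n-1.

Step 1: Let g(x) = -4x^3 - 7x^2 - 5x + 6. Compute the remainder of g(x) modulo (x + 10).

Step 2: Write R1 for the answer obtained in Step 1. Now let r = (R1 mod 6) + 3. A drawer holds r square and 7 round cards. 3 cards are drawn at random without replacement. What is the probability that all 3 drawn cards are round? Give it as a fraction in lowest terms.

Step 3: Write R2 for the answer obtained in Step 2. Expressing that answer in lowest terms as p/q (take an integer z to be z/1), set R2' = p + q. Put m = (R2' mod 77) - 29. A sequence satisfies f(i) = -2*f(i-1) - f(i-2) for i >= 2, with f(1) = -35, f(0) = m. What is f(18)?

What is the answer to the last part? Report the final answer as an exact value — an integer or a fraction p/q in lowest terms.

256

Step 1: remainder = value at the root: -4*(-10)^3 - 7*(-10)^2 - 5*(-10)^1 + 6 = (4000) + (-700) + (50) + (6) = 3356; answer 3356
Step 2: R1 = 3356; r = 5; total draws C(12,3) = 220; favorable C(7,3) = 35; P = 7/44; answer 7/44
Step 3: R2 = 7/44; threaded value p + q = 51; m = 22; f(2) = -2*(-35) - 1*(22) = 48; iterating: f(2)=48, f(3)=-61, f(4)=74, f(5)=-87, f(6)=100, f(7)=-113, f(8)=126, f(9)=-139, f(10)=152, f(11)=-165, f(12)=178, f(13)=-191, f(14)=204, f(15)=-217, f(16)=230, f(17)=-243, f(18)=256; answer 256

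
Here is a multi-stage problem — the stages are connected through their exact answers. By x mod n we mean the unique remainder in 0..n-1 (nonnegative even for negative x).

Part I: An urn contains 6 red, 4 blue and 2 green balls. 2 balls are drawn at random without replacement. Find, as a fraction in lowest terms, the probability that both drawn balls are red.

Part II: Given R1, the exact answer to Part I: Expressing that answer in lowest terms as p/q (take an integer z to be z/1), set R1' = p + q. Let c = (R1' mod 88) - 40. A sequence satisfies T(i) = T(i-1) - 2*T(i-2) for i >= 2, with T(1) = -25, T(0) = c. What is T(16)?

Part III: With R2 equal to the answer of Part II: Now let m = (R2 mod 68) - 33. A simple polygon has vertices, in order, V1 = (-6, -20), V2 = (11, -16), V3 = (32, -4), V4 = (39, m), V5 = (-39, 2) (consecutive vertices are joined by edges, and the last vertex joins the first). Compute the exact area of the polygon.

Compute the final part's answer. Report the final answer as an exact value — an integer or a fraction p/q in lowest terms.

1615

Part I: total draws C(12,2) = 66; favorable C(6,2) = 15; P = 5/22; answer 5/22
Part II: R1 = 5/22; threaded value p + q = 27; c = -13; T(2) = 1*(-25) - 2*(-13) = 1; iterating: T(2)=1, T(3)=51, T(4)=49, T(5)=-53, T(6)=-151, T(7)=-45, T(8)=257, T(9)=347, T(10)=-167, T(11)=-861, T(12)=-527, T(13)=1195, T(14)=2249, T(15)=-141, T(16)=-4639; answer -4639
Part III: R2 = -4639; m = 20; cross terms: (-6*-16 - 11*-20)=316, (11*-4 - 32*-16)=468, (32*20 - 39*-4)=796, (39*2 - -39*20)=858, (-39*-20 - -6*2)=792; twice the area = |3230| = 3230; area = 1615; answer 1615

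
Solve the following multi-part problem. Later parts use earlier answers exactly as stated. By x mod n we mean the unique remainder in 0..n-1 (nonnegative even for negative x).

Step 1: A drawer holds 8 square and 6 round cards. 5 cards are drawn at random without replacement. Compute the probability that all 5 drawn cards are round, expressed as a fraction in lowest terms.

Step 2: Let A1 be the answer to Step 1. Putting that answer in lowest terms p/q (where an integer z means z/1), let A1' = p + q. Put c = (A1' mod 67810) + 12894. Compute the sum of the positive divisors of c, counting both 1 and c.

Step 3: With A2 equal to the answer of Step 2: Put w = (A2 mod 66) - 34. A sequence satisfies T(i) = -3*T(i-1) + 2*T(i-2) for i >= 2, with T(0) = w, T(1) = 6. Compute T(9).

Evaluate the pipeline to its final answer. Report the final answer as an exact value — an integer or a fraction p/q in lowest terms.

-192330

Step 1: total draws C(14,5) = 2002; favorable C(6,5) = 6; P = 3/1001; answer 3/1001
Step 2: A1 = 3/1001; threaded value p + q = 1004; c = 13898; 13898 = 2 * 6949; sigma = (1 + 2) * (1 + 6949) = 3 * 6950 = 20850; answer 20850
Step 3: A2 = 20850; w = 26; T(2) = -3*(6) + 2*(26) = 34; iterating: T(2)=34, T(3)=-90, T(4)=338, T(5)=-1194, T(6)=4258, T(7)=-15162, T(8)=54002, T(9)=-192330; answer -192330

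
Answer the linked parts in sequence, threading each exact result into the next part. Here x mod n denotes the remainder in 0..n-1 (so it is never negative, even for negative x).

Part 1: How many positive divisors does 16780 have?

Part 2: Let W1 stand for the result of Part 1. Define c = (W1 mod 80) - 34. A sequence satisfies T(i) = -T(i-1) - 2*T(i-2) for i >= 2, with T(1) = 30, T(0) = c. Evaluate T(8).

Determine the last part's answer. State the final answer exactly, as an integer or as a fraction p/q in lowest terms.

398

Part 1: 16780 = 2^2 * 5 * 839; number of divisors = (2+1) * (1+1) * (1+1) = 12; answer 12
Part 2: W1 = 12; c = -22; T(2) = -1*(30) - 2*(-22) = 14; iterating: T(2)=14, T(3)=-74, T(4)=46, T(5)=102, T(6)=-194, T(7)=-10, T(8)=398; answer 398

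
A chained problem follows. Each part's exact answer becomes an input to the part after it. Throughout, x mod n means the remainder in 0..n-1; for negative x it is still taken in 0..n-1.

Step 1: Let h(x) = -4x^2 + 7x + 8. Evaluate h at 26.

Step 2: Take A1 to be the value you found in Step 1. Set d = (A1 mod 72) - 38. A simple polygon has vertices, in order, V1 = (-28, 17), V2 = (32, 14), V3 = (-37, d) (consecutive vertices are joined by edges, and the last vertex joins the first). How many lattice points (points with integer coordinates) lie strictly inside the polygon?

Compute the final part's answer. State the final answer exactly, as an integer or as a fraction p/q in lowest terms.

Step 1: -4*(26)^2 + 7*(26)^1 + 8 = (-2704) + (182) + (8) = -2514; answer -2514
Step 2: A1 = -2514; d = -32; cross terms: (-28*14 - 32*17)=-936, (32*-32 - -37*14)=-506, (-37*17 - -28*-32)=-1525; twice the area = |-2967| = 2967; area = 2967/2; boundary points = 3 + 23 + 1 = 27; strictly interior points = area - boundary/2 + 1 = 1471; answer 1471

1471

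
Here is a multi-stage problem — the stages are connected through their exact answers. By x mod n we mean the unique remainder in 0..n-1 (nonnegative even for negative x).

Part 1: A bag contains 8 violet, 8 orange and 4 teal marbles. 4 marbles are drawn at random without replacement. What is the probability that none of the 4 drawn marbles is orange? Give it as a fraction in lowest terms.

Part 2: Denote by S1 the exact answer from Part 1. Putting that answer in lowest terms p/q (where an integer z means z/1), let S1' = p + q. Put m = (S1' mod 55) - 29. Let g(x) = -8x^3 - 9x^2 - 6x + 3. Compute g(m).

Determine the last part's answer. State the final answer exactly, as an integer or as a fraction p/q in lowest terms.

Part 1: total draws C(20,4) = 4845; favorable C(12,4) = 495; P = 33/323; answer 33/323
Part 2: S1 = 33/323; threaded value p + q = 356; m = -3; -8*(-3)^3 - 9*(-3)^2 - 6*(-3)^1 + 3 = (216) + (-81) + (18) + (3) = 156; answer 156

156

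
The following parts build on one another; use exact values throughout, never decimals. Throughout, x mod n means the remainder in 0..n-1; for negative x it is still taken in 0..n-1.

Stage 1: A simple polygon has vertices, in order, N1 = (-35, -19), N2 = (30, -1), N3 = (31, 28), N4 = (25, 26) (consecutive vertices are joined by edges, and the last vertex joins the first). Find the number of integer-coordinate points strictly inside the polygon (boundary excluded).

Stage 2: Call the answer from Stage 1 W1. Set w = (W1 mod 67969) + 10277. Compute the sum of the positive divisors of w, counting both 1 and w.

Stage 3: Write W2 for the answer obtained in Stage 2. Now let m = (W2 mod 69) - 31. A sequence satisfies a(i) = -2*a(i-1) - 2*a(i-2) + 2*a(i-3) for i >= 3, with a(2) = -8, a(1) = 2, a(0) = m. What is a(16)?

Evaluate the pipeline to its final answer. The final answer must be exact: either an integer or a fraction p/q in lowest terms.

Stage 1: cross terms: (-35*-1 - 30*-19)=605, (30*28 - 31*-1)=871, (31*26 - 25*28)=106, (25*-19 - -35*26)=435; twice the area = |2017| = 2017; area = 2017/2; boundary points = 1 + 1 + 2 + 15 = 19; strictly interior points = area - boundary/2 + 1 = 1000; answer 1000
Stage 2: W1 = 1000; w = 11277; 11277 = 3^2 * 7 * 179; sigma = (1 + 3 + 9) * (1 + 7) * (1 + 179) = 13 * 8 * 180 = 18720; answer 18720
Stage 3: W2 = 18720; m = -10; a(3) = -2*(-8) - 2*(2) + 2*(-10) = -8; iterating: a(3)=-8, a(4)=36, a(5)=-72, a(6)=56, a(7)=104, a(8)=-464, a(9)=832, a(10)=-528, a(11)=-1536, a(12)=5792, a(13)=-9568, a(14)=4480, a(15)=21760, a(16)=-71616; answer -71616

-71616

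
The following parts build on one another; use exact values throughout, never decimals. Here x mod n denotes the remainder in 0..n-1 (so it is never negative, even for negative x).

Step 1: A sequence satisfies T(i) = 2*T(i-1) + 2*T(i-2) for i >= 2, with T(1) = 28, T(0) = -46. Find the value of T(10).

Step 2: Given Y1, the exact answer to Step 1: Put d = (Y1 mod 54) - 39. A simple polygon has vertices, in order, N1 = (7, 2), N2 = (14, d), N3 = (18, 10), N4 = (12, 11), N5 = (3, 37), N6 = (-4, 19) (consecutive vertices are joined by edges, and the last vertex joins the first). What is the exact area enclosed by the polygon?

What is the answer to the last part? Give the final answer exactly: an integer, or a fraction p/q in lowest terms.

492

Step 1: T(2) = 2*(28) + 2*(-46) = -36; iterating: T(2)=-36, T(3)=-16, T(4)=-104, T(5)=-240, T(6)=-688, T(7)=-1856, T(8)=-5088, T(9)=-13888, T(10)=-37952; answer -37952
Step 2: Y1 = -37952; d = -29; cross terms: (7*-29 - 14*2)=-231, (14*10 - 18*-29)=662, (18*11 - 12*10)=78, (12*37 - 3*11)=411, (3*19 - -4*37)=205, (-4*2 - 7*19)=-141; twice the area = |984| = 984; area = 492; answer 492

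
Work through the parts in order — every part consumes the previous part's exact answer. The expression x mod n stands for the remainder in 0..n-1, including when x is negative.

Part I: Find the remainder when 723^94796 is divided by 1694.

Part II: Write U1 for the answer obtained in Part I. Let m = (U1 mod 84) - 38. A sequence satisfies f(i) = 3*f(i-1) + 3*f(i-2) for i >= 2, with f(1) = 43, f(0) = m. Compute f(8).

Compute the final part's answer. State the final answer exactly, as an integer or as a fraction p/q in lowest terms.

614304

Part I: squarings mod 1694: 723^1=723, 723^2=977, 723^4=807, 723^8=753, 723^16=1213, 723^32=977, 723^64=807, 723^128=753, 723^256=1213, 723^512=977, 723^1024=807, 723^2048=753, 723^4096=1213, 723^8192=977, 723^16384=807, 723^32768=753, 723^65536=1213; 723^94796 = 723^4 * 723^8 * 723^64 * 723^512 * 723^4096 * 723^8192 * 723^16384 * 723^65536 = 487 (mod 1694); answer 487
Part II: U1 = 487; m = 29; f(2) = 3*(43) + 3*(29) = 216; iterating: f(2)=216, f(3)=777, f(4)=2979, f(5)=11268, f(6)=42741, f(7)=162027, f(8)=614304; answer 614304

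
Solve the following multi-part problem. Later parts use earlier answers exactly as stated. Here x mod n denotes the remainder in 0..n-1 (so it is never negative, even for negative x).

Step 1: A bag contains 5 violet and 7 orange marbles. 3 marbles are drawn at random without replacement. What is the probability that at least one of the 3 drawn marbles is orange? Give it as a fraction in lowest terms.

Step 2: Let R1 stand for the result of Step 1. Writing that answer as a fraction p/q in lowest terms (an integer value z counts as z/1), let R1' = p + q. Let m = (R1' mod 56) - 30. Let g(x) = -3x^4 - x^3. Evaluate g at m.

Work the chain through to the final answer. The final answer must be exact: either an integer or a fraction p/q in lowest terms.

Step 1: total draws C(12,3) = 220; complement C(5,3) = 10; favorable 220 - 10 = 210; P = 21/22; answer 21/22
Step 2: R1 = 21/22; threaded value p + q = 43; m = 13; -3*(13)^4 - 1*(13)^3 = (-85683) + (-2197) = -87880; answer -87880

-87880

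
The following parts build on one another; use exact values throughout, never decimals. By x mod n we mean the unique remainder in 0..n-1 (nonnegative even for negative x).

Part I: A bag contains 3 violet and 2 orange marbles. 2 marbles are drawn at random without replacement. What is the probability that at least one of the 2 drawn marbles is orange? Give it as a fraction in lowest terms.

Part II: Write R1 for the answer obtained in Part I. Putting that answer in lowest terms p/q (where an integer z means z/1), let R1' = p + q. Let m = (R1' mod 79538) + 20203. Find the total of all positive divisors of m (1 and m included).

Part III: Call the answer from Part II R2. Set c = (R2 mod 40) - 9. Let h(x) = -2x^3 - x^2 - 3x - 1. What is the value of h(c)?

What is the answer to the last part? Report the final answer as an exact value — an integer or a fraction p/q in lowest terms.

-7021

Part I: total draws C(5,2) = 10; complement C(3,2) = 3; favorable 10 - 3 = 7; P = 7/10; answer 7/10
Part II: R1 = 7/10; threaded value p + q = 17; m = 20220; 20220 = 2^2 * 3 * 5 * 337; sigma = (1 + 2 + 4) * (1 + 3) * (1 + 5) * (1 + 337) = 7 * 4 * 6 * 338 = 56784; answer 56784
Part III: R2 = 56784; c = 15; -2*(15)^3 - 1*(15)^2 - 3*(15)^1 - 1 = (-6750) + (-225) + (-45) + (-1) = -7021; answer -7021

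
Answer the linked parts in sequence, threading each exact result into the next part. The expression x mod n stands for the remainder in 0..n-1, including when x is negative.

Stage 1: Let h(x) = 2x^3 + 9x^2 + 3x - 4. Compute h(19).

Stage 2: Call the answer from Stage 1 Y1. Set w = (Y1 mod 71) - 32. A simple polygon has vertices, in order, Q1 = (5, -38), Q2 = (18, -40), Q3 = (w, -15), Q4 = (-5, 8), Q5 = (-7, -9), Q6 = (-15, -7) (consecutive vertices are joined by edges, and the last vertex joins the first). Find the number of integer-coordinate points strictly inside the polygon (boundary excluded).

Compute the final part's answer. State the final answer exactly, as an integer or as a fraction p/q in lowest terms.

833

Stage 1: 2*(19)^3 + 9*(19)^2 + 3*(19)^1 - 4 = (13718) + (3249) + (57) + (-4) = 17020; answer 17020
Stage 2: Y1 = 17020; w = 19; cross terms: (5*-40 - 18*-38)=484, (18*-15 - 19*-40)=490, (19*8 - -5*-15)=77, (-5*-9 - -7*8)=101, (-7*-7 - -15*-9)=-86, (-15*-38 - 5*-7)=605; twice the area = |1671| = 1671; area = 1671/2; boundary points = 1 + 1 + 1 + 1 + 2 + 1 = 7; strictly interior points = area - boundary/2 + 1 = 833; answer 833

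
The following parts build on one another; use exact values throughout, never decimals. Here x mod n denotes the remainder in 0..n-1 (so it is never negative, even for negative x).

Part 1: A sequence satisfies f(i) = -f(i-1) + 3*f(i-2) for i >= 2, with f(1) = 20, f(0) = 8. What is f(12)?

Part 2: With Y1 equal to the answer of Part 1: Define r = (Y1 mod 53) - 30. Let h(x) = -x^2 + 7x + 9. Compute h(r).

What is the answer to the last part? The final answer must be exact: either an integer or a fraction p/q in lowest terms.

-111

Part 1: f(2) = -1*(20) + 3*(8) = 4; iterating: f(2)=4, f(3)=56, f(4)=-44, f(5)=212, f(6)=-344, f(7)=980, f(8)=-2012, f(9)=4952, f(10)=-10988, f(11)=25844, f(12)=-58808; answer -58808
Part 2: Y1 = -58808; r = -8; -1*(-8)^2 + 7*(-8)^1 + 9 = (-64) + (-56) + (9) = -111; answer -111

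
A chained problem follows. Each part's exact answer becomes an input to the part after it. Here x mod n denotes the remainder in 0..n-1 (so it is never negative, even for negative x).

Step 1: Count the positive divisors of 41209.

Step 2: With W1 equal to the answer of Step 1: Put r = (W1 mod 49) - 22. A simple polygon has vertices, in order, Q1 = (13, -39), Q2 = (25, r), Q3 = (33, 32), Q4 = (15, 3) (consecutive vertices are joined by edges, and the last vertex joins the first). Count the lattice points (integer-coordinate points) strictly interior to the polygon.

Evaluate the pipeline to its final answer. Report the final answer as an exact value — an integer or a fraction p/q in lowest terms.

Step 1: 41209 = 7^2 * 29^2; number of divisors = (2+1) * (2+1) = 9; answer 9
Step 2: W1 = 9; r = -13; cross terms: (13*-13 - 25*-39)=806, (25*32 - 33*-13)=1229, (33*3 - 15*32)=-381, (15*-39 - 13*3)=-624; twice the area = |1030| = 1030; area = 515; boundary points = 2 + 1 + 1 + 2 = 6; strictly interior points = area - boundary/2 + 1 = 513; answer 513

513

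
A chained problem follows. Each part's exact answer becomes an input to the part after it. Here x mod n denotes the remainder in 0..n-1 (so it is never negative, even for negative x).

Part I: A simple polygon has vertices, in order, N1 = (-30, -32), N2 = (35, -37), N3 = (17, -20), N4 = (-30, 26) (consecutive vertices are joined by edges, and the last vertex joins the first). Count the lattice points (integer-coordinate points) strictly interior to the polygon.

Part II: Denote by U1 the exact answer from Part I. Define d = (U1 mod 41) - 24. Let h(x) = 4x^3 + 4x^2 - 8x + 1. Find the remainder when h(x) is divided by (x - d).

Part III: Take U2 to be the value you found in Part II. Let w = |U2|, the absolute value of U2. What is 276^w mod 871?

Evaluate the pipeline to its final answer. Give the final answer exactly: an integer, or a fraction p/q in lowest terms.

209

Part I: cross terms: (-30*-37 - 35*-32)=2230, (35*-20 - 17*-37)=-71, (17*26 - -30*-20)=-158, (-30*-32 - -30*26)=1740; twice the area = |3741| = 3741; area = 3741/2; boundary points = 5 + 1 + 1 + 58 = 65; strictly interior points = area - boundary/2 + 1 = 1839; answer 1839
Part II: U1 = 1839; d = 11; remainder = value at the root: 4*(11)^3 + 4*(11)^2 - 8*(11)^1 + 1 = (5324) + (484) + (-88) + (1) = 5721; answer 5721
Part III: U2 = 5721; w = 5721; squarings mod 871: 276^1=276, 276^2=399, 276^4=679, 276^8=282, 276^16=263, 276^32=360, 276^64=692, 276^128=685, 276^256=627, 276^512=308, 276^1024=796, 276^2048=399, 276^4096=679; 276^5721 = 276^1 * 276^8 * 276^16 * 276^64 * 276^512 * 276^1024 * 276^4096 = 209 (mod 871); answer 209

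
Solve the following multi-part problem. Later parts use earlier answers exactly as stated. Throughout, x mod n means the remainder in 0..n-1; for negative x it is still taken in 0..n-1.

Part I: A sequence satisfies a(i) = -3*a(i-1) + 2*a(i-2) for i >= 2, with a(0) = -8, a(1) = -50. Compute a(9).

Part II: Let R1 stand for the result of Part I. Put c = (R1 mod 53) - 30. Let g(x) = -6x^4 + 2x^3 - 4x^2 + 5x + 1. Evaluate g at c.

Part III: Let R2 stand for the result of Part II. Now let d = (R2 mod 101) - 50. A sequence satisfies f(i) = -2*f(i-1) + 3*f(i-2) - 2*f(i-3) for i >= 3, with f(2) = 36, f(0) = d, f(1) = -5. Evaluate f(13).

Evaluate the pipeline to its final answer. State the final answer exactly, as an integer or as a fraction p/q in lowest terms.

-11652861

Part I: a(2) = -3*(-50) + 2*(-8) = 134; iterating: a(2)=134, a(3)=-502, a(4)=1774, a(5)=-6326, a(6)=22526, a(7)=-80230, a(8)=285742, a(9)=-1017686; answer -1017686
Part II: R1 = -1017686; c = -10; -6*(-10)^4 + 2*(-10)^3 - 4*(-10)^2 + 5*(-10)^1 + 1 = (-60000) + (-2000) + (-400) + (-50) + (1) = -62449; answer -62449
Part III: R2 = -62449; d = 20; f(3) = -2*(36) + 3*(-5) - 2*(20) = -127; iterating: f(3)=-127, f(4)=372, f(5)=-1197, f(6)=3764, f(7)=-11863, f(8)=37412, f(9)=-117941, f(10)=371844, f(11)=-1172335, f(12)=3696084, f(13)=-11652861; answer -11652861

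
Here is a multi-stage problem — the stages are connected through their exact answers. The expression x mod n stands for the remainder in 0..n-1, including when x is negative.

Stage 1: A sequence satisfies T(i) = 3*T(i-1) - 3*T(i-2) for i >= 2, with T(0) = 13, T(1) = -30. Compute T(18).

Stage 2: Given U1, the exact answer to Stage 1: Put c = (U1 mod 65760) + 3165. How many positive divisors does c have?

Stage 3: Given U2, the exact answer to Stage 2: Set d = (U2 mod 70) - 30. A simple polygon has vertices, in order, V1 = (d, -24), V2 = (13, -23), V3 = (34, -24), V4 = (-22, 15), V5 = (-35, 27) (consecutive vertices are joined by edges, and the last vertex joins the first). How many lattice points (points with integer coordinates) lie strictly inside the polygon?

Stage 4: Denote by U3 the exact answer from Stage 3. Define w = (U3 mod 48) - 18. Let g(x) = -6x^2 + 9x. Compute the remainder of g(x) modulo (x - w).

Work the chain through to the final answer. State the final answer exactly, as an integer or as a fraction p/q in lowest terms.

Stage 1: T(2) = 3*(-30) - 3*(13) = -129; iterating: T(2)=-129, T(3)=-297, T(4)=-504, T(5)=-621, T(6)=-351, T(7)=810, T(8)=3483, T(9)=8019, T(10)=13608, T(11)=16767, T(12)=9477, T(13)=-21870, T(14)=-94041, T(15)=-216513, T(16)=-367416, T(17)=-452709, T(18)=-255879; answer -255879
Stage 2: U1 = -255879; c = 10326; 10326 = 2 * 3 * 1721; number of divisors = (1+1) * (1+1) * (1+1) = 8; answer 8
Stage 3: U2 = 8; d = -22; cross terms: (-22*-23 - 13*-24)=818, (13*-24 - 34*-23)=470, (34*15 - -22*-24)=-18, (-22*27 - -35*15)=-69, (-35*-24 - -22*27)=1434; twice the area = |2635| = 2635; area = 2635/2; boundary points = 1 + 1 + 1 + 1 + 1 = 5; strictly interior points = area - boundary/2 + 1 = 1316; answer 1316
Stage 4: U3 = 1316; w = 2; remainder = value at the root: -6*(2)^2 + 9*(2)^1 = (-24) + (18) = -6; answer -6

-6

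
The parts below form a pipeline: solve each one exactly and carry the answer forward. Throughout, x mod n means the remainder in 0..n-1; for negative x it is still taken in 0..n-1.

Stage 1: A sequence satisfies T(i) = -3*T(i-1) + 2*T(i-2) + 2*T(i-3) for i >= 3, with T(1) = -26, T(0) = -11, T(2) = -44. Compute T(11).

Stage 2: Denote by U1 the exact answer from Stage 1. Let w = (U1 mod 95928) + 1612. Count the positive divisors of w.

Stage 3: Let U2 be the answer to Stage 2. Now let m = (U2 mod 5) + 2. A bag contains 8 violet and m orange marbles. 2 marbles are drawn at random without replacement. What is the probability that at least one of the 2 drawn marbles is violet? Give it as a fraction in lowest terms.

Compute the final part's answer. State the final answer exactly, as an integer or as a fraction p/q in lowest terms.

34/39

Stage 1: T(3) = -3*(-44) + 2*(-26) + 2*(-11) = 58; iterating: T(3)=58, T(4)=-314, T(5)=970, T(6)=-3422, T(7)=11578, T(8)=-39638, T(9)=135226, T(10)=-461798, T(11)=1576570; answer 1576570
Stage 2: U1 = 1576570; w = 43334; 43334 = 2 * 47 * 461; number of divisors = (1+1) * (1+1) * (1+1) = 8; answer 8
Stage 3: U2 = 8; m = 5; total draws C(13,2) = 78; complement C(5,2) = 10; favorable 78 - 10 = 68; P = 34/39; answer 34/39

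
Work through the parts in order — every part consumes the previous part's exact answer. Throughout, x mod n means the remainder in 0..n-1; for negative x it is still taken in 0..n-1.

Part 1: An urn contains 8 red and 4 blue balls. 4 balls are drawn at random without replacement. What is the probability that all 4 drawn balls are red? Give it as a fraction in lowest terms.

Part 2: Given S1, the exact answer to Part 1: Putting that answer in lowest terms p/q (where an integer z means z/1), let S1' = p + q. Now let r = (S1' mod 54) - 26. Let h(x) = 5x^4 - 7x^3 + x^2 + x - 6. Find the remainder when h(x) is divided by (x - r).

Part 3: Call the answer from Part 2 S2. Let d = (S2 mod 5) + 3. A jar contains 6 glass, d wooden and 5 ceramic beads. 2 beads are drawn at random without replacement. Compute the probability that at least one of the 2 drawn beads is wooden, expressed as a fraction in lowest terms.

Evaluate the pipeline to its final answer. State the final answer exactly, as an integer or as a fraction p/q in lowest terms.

Part 1: total draws C(12,4) = 495; favorable C(8,4) = 70; P = 14/99; answer 14/99
Part 2: S1 = 14/99; threaded value p + q = 113; r = -21; remainder = value at the root: 5*(-21)^4 - 7*(-21)^3 + 1*(-21)^2 + 1*(-21)^1 - 6 = (972405) + (64827) + (441) + (-21) + (-6) = 1037646; answer 1037646
Part 3: S2 = 1037646; d = 4; total draws C(15,2) = 105; complement C(11,2) = 55; favorable 105 - 55 = 50; P = 10/21; answer 10/21

10/21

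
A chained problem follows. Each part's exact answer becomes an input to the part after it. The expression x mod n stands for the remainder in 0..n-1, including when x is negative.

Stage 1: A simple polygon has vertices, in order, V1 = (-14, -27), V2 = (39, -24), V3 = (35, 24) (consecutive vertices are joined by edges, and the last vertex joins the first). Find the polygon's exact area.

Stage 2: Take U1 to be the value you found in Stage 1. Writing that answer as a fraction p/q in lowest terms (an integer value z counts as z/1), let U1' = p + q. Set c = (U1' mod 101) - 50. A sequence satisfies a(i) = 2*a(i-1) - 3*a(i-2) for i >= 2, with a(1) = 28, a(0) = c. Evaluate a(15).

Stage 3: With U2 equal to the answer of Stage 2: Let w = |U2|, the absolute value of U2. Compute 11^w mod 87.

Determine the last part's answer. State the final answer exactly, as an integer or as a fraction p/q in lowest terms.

Stage 1: cross terms: (-14*-24 - 39*-27)=1389, (39*24 - 35*-24)=1776, (35*-27 - -14*24)=-609; twice the area = |2556| = 2556; area = 1278; answer 1278
Stage 2: U1 = 1278; threaded value p + q = 1279; c = 17; a(2) = 2*(28) - 3*(17) = 5; iterating: a(2)=5, a(3)=-74, a(4)=-163, a(5)=-104, a(6)=281, a(7)=874, a(8)=905, a(9)=-812, a(10)=-4339, a(11)=-6242, a(12)=533, a(13)=19792, a(14)=37985, a(15)=16594; answer 16594
Stage 3: U2 = 16594; w = 16594; squarings mod 87: 11^1=11, 11^2=34, 11^4=25, 11^8=16, 11^16=82, 11^32=25, 11^64=16, 11^128=82, 11^256=25, 11^512=16, 11^1024=82, 11^2048=25, 11^4096=16, 11^8192=82, 11^16384=25; 11^16594 = 11^2 * 11^16 * 11^64 * 11^128 * 11^16384 = 4 (mod 87); answer 4

4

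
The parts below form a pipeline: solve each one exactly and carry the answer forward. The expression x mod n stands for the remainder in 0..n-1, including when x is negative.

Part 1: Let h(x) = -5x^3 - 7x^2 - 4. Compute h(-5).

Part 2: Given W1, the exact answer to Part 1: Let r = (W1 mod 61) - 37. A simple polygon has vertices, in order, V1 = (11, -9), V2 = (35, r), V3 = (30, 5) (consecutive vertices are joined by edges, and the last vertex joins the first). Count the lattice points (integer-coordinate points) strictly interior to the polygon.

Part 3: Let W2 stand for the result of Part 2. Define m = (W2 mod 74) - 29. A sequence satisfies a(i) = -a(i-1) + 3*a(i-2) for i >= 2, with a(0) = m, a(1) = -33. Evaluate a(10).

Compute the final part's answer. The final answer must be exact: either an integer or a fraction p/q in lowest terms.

Part 1: -5*(-5)^3 - 7*(-5)^2 - 4 = (625) + (-175) + (-4) = 446; answer 446
Part 2: W1 = 446; r = -18; cross terms: (11*-18 - 35*-9)=117, (35*5 - 30*-18)=715, (30*-9 - 11*5)=-325; twice the area = |507| = 507; area = 507/2; boundary points = 3 + 1 + 1 = 5; strictly interior points = area - boundary/2 + 1 = 252; answer 252
Part 3: W2 = 252; m = 1; a(2) = -1*(-33) + 3*(1) = 36; iterating: a(2)=36, a(3)=-135, a(4)=243, a(5)=-648, a(6)=1377, a(7)=-3321, a(8)=7452, a(9)=-17415, a(10)=39771; answer 39771

39771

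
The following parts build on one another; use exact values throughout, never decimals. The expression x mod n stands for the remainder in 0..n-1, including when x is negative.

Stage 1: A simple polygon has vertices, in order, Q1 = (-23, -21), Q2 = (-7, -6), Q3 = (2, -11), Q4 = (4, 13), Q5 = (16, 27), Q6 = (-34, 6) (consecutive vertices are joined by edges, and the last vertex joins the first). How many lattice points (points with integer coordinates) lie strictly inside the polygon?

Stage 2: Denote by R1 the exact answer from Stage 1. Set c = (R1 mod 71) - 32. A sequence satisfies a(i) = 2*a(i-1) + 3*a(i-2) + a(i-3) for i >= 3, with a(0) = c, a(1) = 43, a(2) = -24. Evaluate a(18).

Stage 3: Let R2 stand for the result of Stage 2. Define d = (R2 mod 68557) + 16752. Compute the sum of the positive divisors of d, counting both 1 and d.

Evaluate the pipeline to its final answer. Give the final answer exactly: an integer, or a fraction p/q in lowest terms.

124380

Stage 1: cross terms: (-23*-6 - -7*-21)=-9, (-7*-11 - 2*-6)=89, (2*13 - 4*-11)=70, (4*27 - 16*13)=-100, (16*6 - -34*27)=1014, (-34*-21 - -23*6)=852; twice the area = |1916| = 1916; area = 958; boundary points = 1 + 1 + 2 + 2 + 1 + 1 = 8; strictly interior points = area - boundary/2 + 1 = 955; answer 955
Stage 2: R1 = 955; c = 0; a(3) = 2*(-24) + 3*(43) + 1*(0) = 81; iterating: a(3)=81, a(4)=133, a(5)=485, a(6)=1450, a(7)=4488, a(8)=13811, a(9)=42536, a(10)=130993, a(11)=403405, a(12)=1242325, a(13)=3825858, a(14)=11782096, a(15)=36284091, a(16)=111740328, a(17)=344115025, a(18)=1059735125; answer 1059735125
Stage 3: R2 = 1059735125; d = 66328; 66328 = 2^3 * 8291; sigma = (1 + 2 + 4 + 8) * (1 + 8291) = 15 * 8292 = 124380; answer 124380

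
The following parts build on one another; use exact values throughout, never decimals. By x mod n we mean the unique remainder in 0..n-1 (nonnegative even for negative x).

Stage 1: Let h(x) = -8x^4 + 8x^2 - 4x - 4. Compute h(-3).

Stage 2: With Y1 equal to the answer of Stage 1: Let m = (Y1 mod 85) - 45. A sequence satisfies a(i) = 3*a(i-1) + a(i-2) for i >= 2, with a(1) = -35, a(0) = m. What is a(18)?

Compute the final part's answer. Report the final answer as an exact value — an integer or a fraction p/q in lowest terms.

-24534077922

Stage 1: -8*(-3)^4 + 8*(-3)^2 - 4*(-3)^1 - 4 = (-648) + (72) + (12) + (-4) = -568; answer -568
Stage 2: Y1 = -568; m = -18; a(2) = 3*(-35) + 1*(-18) = -123; iterating: a(2)=-123, a(3)=-404, a(4)=-1335, a(5)=-4409, a(6)=-14562, a(7)=-48095, a(8)=-158847, a(9)=-524636, a(10)=-1732755, a(11)=-5722901, a(12)=-18901458, a(13)=-62427275, a(14)=-206183283, a(15)=-680977124, a(16)=-2249114655, a(17)=-7428321089, a(18)=-24534077922; answer -24534077922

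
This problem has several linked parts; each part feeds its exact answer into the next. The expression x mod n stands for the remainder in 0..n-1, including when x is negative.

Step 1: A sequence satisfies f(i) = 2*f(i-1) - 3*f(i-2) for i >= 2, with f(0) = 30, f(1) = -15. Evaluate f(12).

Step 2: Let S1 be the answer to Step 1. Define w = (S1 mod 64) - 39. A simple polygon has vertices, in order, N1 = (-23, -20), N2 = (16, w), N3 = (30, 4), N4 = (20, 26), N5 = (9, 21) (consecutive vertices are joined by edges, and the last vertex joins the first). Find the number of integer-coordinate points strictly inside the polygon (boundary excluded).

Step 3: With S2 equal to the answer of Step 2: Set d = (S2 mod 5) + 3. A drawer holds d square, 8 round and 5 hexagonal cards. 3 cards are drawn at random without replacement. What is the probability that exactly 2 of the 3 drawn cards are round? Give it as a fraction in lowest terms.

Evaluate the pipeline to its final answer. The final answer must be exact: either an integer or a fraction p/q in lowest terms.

2/5

Step 1: f(2) = 2*(-15) - 3*(30) = -120; iterating: f(2)=-120, f(3)=-195, f(4)=-30, f(5)=525, f(6)=1140, f(7)=705, f(8)=-2010, f(9)=-6135, f(10)=-6240, f(11)=5925, f(12)=30570; answer 30570
Step 2: S1 = 30570; w = 3; cross terms: (-23*3 - 16*-20)=251, (16*4 - 30*3)=-26, (30*26 - 20*4)=700, (20*21 - 9*26)=186, (9*-20 - -23*21)=303; twice the area = |1414| = 1414; area = 707; boundary points = 1 + 1 + 2 + 1 + 1 = 6; strictly interior points = area - boundary/2 + 1 = 705; answer 705
Step 3: S2 = 705; d = 3; total draws C(16,3) = 560; favorable C(8,2)*C(8,1) = 224; P = 2/5; answer 2/5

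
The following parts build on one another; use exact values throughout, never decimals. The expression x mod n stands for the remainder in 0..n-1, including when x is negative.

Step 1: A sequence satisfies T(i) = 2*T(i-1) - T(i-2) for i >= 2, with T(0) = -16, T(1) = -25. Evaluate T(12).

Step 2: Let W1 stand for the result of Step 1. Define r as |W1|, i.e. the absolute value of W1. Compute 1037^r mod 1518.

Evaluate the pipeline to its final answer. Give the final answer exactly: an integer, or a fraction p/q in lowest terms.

169

Step 1: T(2) = 2*(-25) - 1*(-16) = -34; iterating: T(2)=-34, T(3)=-43, T(4)=-52, T(5)=-61, T(6)=-70, T(7)=-79, T(8)=-88, T(9)=-97, T(10)=-106, T(11)=-115, T(12)=-124; answer -124
Step 2: W1 = -124; r = 124; squarings mod 1518: 1037^1=1037, 1037^2=625, 1037^4=499, 1037^8=49, 1037^16=883, 1037^32=955, 1037^64=1225; 1037^124 = 1037^4 * 1037^8 * 1037^16 * 1037^32 * 1037^64 = 169 (mod 1518); answer 169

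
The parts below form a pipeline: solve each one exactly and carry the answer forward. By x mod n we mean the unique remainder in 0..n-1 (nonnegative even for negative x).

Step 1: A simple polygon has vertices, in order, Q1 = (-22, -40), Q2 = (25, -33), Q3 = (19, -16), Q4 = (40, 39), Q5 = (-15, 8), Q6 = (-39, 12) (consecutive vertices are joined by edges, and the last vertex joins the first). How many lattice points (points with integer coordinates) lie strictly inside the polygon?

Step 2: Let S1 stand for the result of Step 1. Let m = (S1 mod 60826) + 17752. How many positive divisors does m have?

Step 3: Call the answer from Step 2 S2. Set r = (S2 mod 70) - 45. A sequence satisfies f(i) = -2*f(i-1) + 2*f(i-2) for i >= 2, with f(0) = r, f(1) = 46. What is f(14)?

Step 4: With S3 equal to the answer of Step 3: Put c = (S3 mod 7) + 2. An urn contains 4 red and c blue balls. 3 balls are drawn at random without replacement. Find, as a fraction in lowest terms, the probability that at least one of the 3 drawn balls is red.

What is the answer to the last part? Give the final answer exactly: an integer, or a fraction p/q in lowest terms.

37/42

Step 1: cross terms: (-22*-33 - 25*-40)=1726, (25*-16 - 19*-33)=227, (19*39 - 40*-16)=1381, (40*8 - -15*39)=905, (-15*12 - -39*8)=132, (-39*-40 - -22*12)=1824; twice the area = |6195| = 6195; area = 6195/2; boundary points = 1 + 1 + 1 + 1 + 4 + 1 = 9; strictly interior points = area - boundary/2 + 1 = 3094; answer 3094
Step 2: S1 = 3094; m = 20846; 20846 = 2 * 7 * 1489; number of divisors = (1+1) * (1+1) * (1+1) = 8; answer 8
Step 3: S2 = 8; r = -37; f(2) = -2*(46) + 2*(-37) = -166; iterating: f(2)=-166, f(3)=424, f(4)=-1180, f(5)=3208, f(6)=-8776, f(7)=23968, f(8)=-65488, f(9)=178912, f(10)=-488800, f(11)=1335424, f(12)=-3648448, f(13)=9967744, f(14)=-27232384; answer -27232384
Step 4: S3 = -27232384; c = 5; total draws C(9,3) = 84; complement C(5,3) = 10; favorable 84 - 10 = 74; P = 37/42; answer 37/42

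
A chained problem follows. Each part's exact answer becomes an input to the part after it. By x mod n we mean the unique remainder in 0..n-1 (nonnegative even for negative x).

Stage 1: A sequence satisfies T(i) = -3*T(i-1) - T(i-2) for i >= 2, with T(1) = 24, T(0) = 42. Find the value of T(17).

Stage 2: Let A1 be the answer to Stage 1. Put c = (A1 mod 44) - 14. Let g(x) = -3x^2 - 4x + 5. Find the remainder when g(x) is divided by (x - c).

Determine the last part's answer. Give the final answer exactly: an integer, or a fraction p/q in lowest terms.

Stage 1: T(2) = -3*(24) - 1*(42) = -114; iterating: T(2)=-114, T(3)=318, T(4)=-840, T(5)=2202, T(6)=-5766, T(7)=15096, T(8)=-39522, T(9)=103470, T(10)=-270888, T(11)=709194, T(12)=-1856694, T(13)=4860888, T(14)=-12725970, T(15)=33317022, T(16)=-87225096, T(17)=228358266; answer 228358266
Stage 2: A1 = 228358266; c = 12; remainder = value at the root: -3*(12)^2 - 4*(12)^1 + 5 = (-432) + (-48) + (5) = -475; answer -475

-475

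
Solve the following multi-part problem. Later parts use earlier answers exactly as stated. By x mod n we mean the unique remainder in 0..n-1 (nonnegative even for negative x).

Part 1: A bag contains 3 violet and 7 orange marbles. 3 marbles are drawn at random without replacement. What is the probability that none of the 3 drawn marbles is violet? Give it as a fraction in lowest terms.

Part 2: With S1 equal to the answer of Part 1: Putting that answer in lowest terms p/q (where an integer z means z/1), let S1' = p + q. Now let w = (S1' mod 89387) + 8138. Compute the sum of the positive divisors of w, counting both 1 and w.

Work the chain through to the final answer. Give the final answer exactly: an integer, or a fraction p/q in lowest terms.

Part 1: total draws C(10,3) = 120; favorable C(7,3) = 35; P = 7/24; answer 7/24
Part 2: S1 = 7/24; threaded value p + q = 31; w = 8169; 8169 = 3 * 7 * 389; sigma = (1 + 3) * (1 + 7) * (1 + 389) = 4 * 8 * 390 = 12480; answer 12480

12480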